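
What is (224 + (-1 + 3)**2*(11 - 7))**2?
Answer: 57600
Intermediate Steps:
(224 + (-1 + 3)**2*(11 - 7))**2 = (224 + 2**2*4)**2 = (224 + 4*4)**2 = (224 + 16)**2 = 240**2 = 57600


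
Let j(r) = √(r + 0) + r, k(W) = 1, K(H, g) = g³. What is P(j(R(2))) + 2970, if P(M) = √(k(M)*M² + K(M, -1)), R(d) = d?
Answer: 2970 + √(5 + 4*√2) ≈ 2973.3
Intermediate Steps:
j(r) = r + √r (j(r) = √r + r = r + √r)
P(M) = √(-1 + M²) (P(M) = √(1*M² + (-1)³) = √(M² - 1) = √(-1 + M²))
P(j(R(2))) + 2970 = √(-1 + (2 + √2)²) + 2970 = 2970 + √(-1 + (2 + √2)²)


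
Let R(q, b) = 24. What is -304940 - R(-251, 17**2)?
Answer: -304964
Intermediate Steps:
-304940 - R(-251, 17**2) = -304940 - 1*24 = -304940 - 24 = -304964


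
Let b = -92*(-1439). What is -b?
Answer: -132388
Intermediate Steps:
b = 132388
-b = -1*132388 = -132388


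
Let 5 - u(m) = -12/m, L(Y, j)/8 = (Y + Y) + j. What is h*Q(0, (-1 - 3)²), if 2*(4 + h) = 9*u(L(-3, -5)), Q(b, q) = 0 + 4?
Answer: 787/11 ≈ 71.545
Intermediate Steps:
L(Y, j) = 8*j + 16*Y (L(Y, j) = 8*((Y + Y) + j) = 8*(2*Y + j) = 8*(j + 2*Y) = 8*j + 16*Y)
u(m) = 5 + 12/m (u(m) = 5 - (-12)/m = 5 + 12/m)
Q(b, q) = 4
h = 787/44 (h = -4 + (9*(5 + 12/(8*(-5) + 16*(-3))))/2 = -4 + (9*(5 + 12/(-40 - 48)))/2 = -4 + (9*(5 + 12/(-88)))/2 = -4 + (9*(5 + 12*(-1/88)))/2 = -4 + (9*(5 - 3/22))/2 = -4 + (9*(107/22))/2 = -4 + (½)*(963/22) = -4 + 963/44 = 787/44 ≈ 17.886)
h*Q(0, (-1 - 3)²) = (787/44)*4 = 787/11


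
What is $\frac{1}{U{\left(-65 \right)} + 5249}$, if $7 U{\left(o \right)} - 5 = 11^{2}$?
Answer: $\frac{1}{5267} \approx 0.00018986$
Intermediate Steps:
$U{\left(o \right)} = 18$ ($U{\left(o \right)} = \frac{5}{7} + \frac{11^{2}}{7} = \frac{5}{7} + \frac{1}{7} \cdot 121 = \frac{5}{7} + \frac{121}{7} = 18$)
$\frac{1}{U{\left(-65 \right)} + 5249} = \frac{1}{18 + 5249} = \frac{1}{5267}$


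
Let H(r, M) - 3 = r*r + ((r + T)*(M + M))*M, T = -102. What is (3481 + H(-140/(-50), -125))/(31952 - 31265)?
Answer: -77412704/17175 ≈ -4507.3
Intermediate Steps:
H(r, M) = 3 + r² + 2*M²*(-102 + r) (H(r, M) = 3 + (r*r + ((r - 102)*(M + M))*M) = 3 + (r² + ((-102 + r)*(2*M))*M) = 3 + (r² + (2*M*(-102 + r))*M) = 3 + (r² + 2*M²*(-102 + r)) = 3 + r² + 2*M²*(-102 + r))
(3481 + H(-140/(-50), -125))/(31952 - 31265) = (3481 + (3 + (-140/(-50))² - 204*(-125)² + 2*(-140/(-50))*(-125)²))/(31952 - 31265) = (3481 + (3 + (-140*(-1/50))² - 204*15625 + 2*(-140*(-1/50))*15625))/687 = (3481 + (3 + (14/5)² - 3187500 + 2*(14/5)*15625))*(1/687) = (3481 + (3 + 196/25 - 3187500 + 87500))*(1/687) = (3481 - 77499729/25)*(1/687) = -77412704/25*1/687 = -77412704/17175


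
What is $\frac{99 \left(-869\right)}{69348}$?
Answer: $- \frac{28677}{23116} \approx -1.2406$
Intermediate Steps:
$\frac{99 \left(-869\right)}{69348} = \left(-86031\right) \frac{1}{69348} = - \frac{28677}{23116}$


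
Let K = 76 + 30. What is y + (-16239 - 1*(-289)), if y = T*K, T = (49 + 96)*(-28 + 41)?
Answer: 183860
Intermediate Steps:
K = 106
T = 1885 (T = 145*13 = 1885)
y = 199810 (y = 1885*106 = 199810)
y + (-16239 - 1*(-289)) = 199810 + (-16239 - 1*(-289)) = 199810 + (-16239 + 289) = 199810 - 15950 = 183860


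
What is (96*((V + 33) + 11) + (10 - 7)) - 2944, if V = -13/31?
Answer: 38525/31 ≈ 1242.7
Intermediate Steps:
V = -13/31 (V = -13*1/31 = -13/31 ≈ -0.41935)
(96*((V + 33) + 11) + (10 - 7)) - 2944 = (96*((-13/31 + 33) + 11) + (10 - 7)) - 2944 = (96*(1010/31 + 11) + 3) - 2944 = (96*(1351/31) + 3) - 2944 = (129696/31 + 3) - 2944 = 129789/31 - 2944 = 38525/31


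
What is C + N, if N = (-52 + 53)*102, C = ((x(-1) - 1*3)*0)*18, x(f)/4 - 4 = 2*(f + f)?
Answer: 102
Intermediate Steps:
x(f) = 16 + 16*f (x(f) = 16 + 4*(2*(f + f)) = 16 + 4*(2*(2*f)) = 16 + 4*(4*f) = 16 + 16*f)
C = 0 (C = (((16 + 16*(-1)) - 1*3)*0)*18 = (((16 - 16) - 3)*0)*18 = ((0 - 3)*0)*18 = -3*0*18 = 0*18 = 0)
N = 102 (N = 1*102 = 102)
C + N = 0 + 102 = 102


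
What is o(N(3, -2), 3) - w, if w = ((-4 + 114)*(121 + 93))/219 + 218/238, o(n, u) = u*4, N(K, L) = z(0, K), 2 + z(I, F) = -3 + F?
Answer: -2512399/26061 ≈ -96.405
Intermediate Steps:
z(I, F) = -5 + F (z(I, F) = -2 + (-3 + F) = -5 + F)
N(K, L) = -5 + K
o(n, u) = 4*u
w = 2825131/26061 (w = (110*214)*(1/219) + 218*(1/238) = 23540*(1/219) + 109/119 = 23540/219 + 109/119 = 2825131/26061 ≈ 108.40)
o(N(3, -2), 3) - w = 4*3 - 1*2825131/26061 = 12 - 2825131/26061 = -2512399/26061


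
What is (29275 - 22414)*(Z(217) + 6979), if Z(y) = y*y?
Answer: 370960548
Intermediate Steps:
Z(y) = y²
(29275 - 22414)*(Z(217) + 6979) = (29275 - 22414)*(217² + 6979) = 6861*(47089 + 6979) = 6861*54068 = 370960548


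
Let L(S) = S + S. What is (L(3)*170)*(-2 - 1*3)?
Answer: -5100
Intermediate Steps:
L(S) = 2*S
(L(3)*170)*(-2 - 1*3) = ((2*3)*170)*(-2 - 1*3) = (6*170)*(-2 - 3) = 1020*(-5) = -5100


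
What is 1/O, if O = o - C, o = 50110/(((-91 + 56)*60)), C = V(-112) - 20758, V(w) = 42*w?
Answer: 210/5342009 ≈ 3.9311e-5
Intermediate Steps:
C = -25462 (C = 42*(-112) - 20758 = -4704 - 20758 = -25462)
o = -5011/210 (o = 50110/((-35*60)) = 50110/(-2100) = 50110*(-1/2100) = -5011/210 ≈ -23.862)
O = 5342009/210 (O = -5011/210 - 1*(-25462) = -5011/210 + 25462 = 5342009/210 ≈ 25438.)
1/O = 1/(5342009/210) = 210/5342009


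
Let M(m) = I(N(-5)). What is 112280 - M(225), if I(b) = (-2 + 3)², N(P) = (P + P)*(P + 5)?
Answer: 112279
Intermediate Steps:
N(P) = 2*P*(5 + P) (N(P) = (2*P)*(5 + P) = 2*P*(5 + P))
I(b) = 1 (I(b) = 1² = 1)
M(m) = 1
112280 - M(225) = 112280 - 1*1 = 112280 - 1 = 112279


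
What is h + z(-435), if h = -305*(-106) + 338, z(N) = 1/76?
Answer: 2482769/76 ≈ 32668.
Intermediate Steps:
z(N) = 1/76
h = 32668 (h = 32330 + 338 = 32668)
h + z(-435) = 32668 + 1/76 = 2482769/76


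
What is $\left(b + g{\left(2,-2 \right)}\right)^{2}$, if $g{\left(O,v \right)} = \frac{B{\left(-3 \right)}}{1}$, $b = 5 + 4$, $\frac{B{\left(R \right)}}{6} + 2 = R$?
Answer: $441$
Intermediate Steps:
$B{\left(R \right)} = -12 + 6 R$
$b = 9$
$g{\left(O,v \right)} = -30$ ($g{\left(O,v \right)} = \frac{-12 + 6 \left(-3\right)}{1} = \left(-12 - 18\right) 1 = \left(-30\right) 1 = -30$)
$\left(b + g{\left(2,-2 \right)}\right)^{2} = \left(9 - 30\right)^{2} = \left(-21\right)^{2} = 441$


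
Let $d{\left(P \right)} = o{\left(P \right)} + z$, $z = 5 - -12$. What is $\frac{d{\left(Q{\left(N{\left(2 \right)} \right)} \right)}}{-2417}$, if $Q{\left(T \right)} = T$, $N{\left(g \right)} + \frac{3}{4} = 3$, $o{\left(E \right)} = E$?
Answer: $- \frac{77}{9668} \approx -0.0079644$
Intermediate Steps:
$N{\left(g \right)} = \frac{9}{4}$ ($N{\left(g \right)} = - \frac{3}{4} + 3 = \frac{9}{4}$)
$z = 17$ ($z = 5 + 12 = 17$)
$d{\left(P \right)} = 17 + P$ ($d{\left(P \right)} = P + 17 = 17 + P$)
$\frac{d{\left(Q{\left(N{\left(2 \right)} \right)} \right)}}{-2417} = \frac{17 + \frac{9}{4}}{-2417} = \frac{77}{4} \left(- \frac{1}{2417}\right) = - \frac{77}{9668}$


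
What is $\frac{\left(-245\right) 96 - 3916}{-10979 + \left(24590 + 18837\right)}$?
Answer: $- \frac{6859}{8112} \approx -0.84554$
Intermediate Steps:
$\frac{\left(-245\right) 96 - 3916}{-10979 + \left(24590 + 18837\right)} = \frac{-23520 - 3916}{-10979 + 43427} = - \frac{27436}{32448} = \left(-27436\right) \frac{1}{32448} = - \frac{6859}{8112}$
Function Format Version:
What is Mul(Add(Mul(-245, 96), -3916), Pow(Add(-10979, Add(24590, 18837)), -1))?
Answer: Rational(-6859, 8112) ≈ -0.84554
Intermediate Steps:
Mul(Add(Mul(-245, 96), -3916), Pow(Add(-10979, Add(24590, 18837)), -1)) = Mul(Add(-23520, -3916), Pow(Add(-10979, 43427), -1)) = Mul(-27436, Pow(32448, -1)) = Mul(-27436, Rational(1, 32448)) = Rational(-6859, 8112)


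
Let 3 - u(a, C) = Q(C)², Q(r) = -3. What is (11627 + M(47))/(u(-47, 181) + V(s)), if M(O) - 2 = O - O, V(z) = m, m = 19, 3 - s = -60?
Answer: 11629/13 ≈ 894.54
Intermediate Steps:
s = 63 (s = 3 - 1*(-60) = 3 + 60 = 63)
V(z) = 19
u(a, C) = -6 (u(a, C) = 3 - 1*(-3)² = 3 - 1*9 = 3 - 9 = -6)
M(O) = 2 (M(O) = 2 + (O - O) = 2 + 0 = 2)
(11627 + M(47))/(u(-47, 181) + V(s)) = (11627 + 2)/(-6 + 19) = 11629/13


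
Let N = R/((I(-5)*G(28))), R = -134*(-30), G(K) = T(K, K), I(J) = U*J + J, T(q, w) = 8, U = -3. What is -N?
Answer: -201/4 ≈ -50.250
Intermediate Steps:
I(J) = -2*J (I(J) = -3*J + J = -2*J)
G(K) = 8
R = 4020
N = 201/4 (N = 4020/((-2*(-5)*8)) = 4020/((10*8)) = 4020/80 = 4020*(1/80) = 201/4 ≈ 50.250)
-N = -1*201/4 = -201/4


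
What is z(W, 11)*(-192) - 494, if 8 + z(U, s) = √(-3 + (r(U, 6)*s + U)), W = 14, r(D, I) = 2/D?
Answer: 1042 - 384*√154/7 ≈ 361.24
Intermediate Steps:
z(U, s) = -8 + √(-3 + U + 2*s/U) (z(U, s) = -8 + √(-3 + ((2/U)*s + U)) = -8 + √(-3 + (2*s/U + U)) = -8 + √(-3 + (U + 2*s/U)) = -8 + √(-3 + U + 2*s/U))
z(W, 11)*(-192) - 494 = (-8 + √(-3 + 14 + 2*11/14))*(-192) - 494 = (-8 + √(-3 + 14 + 2*11*(1/14)))*(-192) - 494 = (-8 + √(-3 + 14 + 11/7))*(-192) - 494 = (-8 + √(88/7))*(-192) - 494 = (-8 + 2*√154/7)*(-192) - 494 = (1536 - 384*√154/7) - 494 = 1042 - 384*√154/7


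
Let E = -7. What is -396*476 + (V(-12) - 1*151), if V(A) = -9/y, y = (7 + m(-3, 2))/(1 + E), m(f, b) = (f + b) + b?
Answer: -754561/4 ≈ -1.8864e+5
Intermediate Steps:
m(f, b) = f + 2*b (m(f, b) = (b + f) + b = f + 2*b)
y = -4/3 (y = (7 + (-3 + 2*2))/(1 - 7) = (7 + (-3 + 4))/(-6) = (7 + 1)*(-⅙) = 8*(-⅙) = -4/3 ≈ -1.3333)
V(A) = 27/4 (V(A) = -9/(-4/3) = -9*(-¾) = 27/4)
-396*476 + (V(-12) - 1*151) = -396*476 + (27/4 - 1*151) = -188496 + (27/4 - 151) = -188496 - 577/4 = -754561/4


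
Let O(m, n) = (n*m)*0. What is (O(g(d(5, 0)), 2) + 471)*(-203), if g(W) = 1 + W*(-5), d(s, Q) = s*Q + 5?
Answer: -95613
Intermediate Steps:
d(s, Q) = 5 + Q*s (d(s, Q) = Q*s + 5 = 5 + Q*s)
g(W) = 1 - 5*W
O(m, n) = 0 (O(m, n) = (m*n)*0 = 0)
(O(g(d(5, 0)), 2) + 471)*(-203) = (0 + 471)*(-203) = 471*(-203) = -95613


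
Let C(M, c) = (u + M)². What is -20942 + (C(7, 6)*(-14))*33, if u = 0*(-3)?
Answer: -43580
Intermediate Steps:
u = 0
C(M, c) = M² (C(M, c) = (0 + M)² = M²)
-20942 + (C(7, 6)*(-14))*33 = -20942 + (7²*(-14))*33 = -20942 + (49*(-14))*33 = -20942 - 686*33 = -20942 - 22638 = -43580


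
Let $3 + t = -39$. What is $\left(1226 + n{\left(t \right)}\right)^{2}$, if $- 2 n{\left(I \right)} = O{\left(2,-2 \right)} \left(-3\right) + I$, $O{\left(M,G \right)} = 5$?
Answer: $\frac{6295081}{4} \approx 1.5738 \cdot 10^{6}$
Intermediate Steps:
$t = -42$ ($t = -3 - 39 = -42$)
$n{\left(I \right)} = \frac{15}{2} - \frac{I}{2}$ ($n{\left(I \right)} = - \frac{5 \left(-3\right) + I}{2} = - \frac{-15 + I}{2} = \frac{15}{2} - \frac{I}{2}$)
$\left(1226 + n{\left(t \right)}\right)^{2} = \left(1226 + \left(\frac{15}{2} - -21\right)\right)^{2} = \left(1226 + \left(\frac{15}{2} + 21\right)\right)^{2} = \left(1226 + \frac{57}{2}\right)^{2} = \left(\frac{2509}{2}\right)^{2} = \frac{6295081}{4}$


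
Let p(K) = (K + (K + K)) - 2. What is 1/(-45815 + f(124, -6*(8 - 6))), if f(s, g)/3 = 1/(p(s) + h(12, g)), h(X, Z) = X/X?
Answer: -371/16997362 ≈ -2.1827e-5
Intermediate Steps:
h(X, Z) = 1
p(K) = -2 + 3*K (p(K) = (K + 2*K) - 2 = 3*K - 2 = -2 + 3*K)
f(s, g) = 3/(-1 + 3*s) (f(s, g) = 3/((-2 + 3*s) + 1) = 3/(-1 + 3*s))
1/(-45815 + f(124, -6*(8 - 6))) = 1/(-45815 + 3/(-1 + 3*124)) = 1/(-45815 + 3/(-1 + 372)) = 1/(-45815 + 3/371) = 1/(-16997362/371) = -371/16997362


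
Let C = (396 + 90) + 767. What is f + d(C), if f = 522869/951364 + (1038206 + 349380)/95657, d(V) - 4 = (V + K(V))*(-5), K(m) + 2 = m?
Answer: -1137643785421131/91004626148 ≈ -12501.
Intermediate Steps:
C = 1253 (C = 486 + 767 = 1253)
K(m) = -2 + m
d(V) = 14 - 10*V (d(V) = 4 + (V + (-2 + V))*(-5) = 4 + (-2 + 2*V)*(-5) = 4 + (10 - 10*V) = 14 - 10*V)
f = 1370115447237/91004626148 (f = 522869*(1/951364) + 1387586*(1/95657) = 522869/951364 + 1387586/95657 = 1370115447237/91004626148 ≈ 15.055)
f + d(C) = 1370115447237/91004626148 + (14 - 10*1253) = 1370115447237/91004626148 + (14 - 12530) = 1370115447237/91004626148 - 12516 = -1137643785421131/91004626148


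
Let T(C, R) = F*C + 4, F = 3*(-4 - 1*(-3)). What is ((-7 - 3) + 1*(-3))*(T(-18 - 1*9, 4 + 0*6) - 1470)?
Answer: 18005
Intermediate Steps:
F = -3 (F = 3*(-4 + 3) = 3*(-1) = -3)
T(C, R) = 4 - 3*C (T(C, R) = -3*C + 4 = 4 - 3*C)
((-7 - 3) + 1*(-3))*(T(-18 - 1*9, 4 + 0*6) - 1470) = ((-7 - 3) + 1*(-3))*((4 - 3*(-18 - 1*9)) - 1470) = (-10 - 3)*((4 - 3*(-18 - 9)) - 1470) = -13*((4 - 3*(-27)) - 1470) = -13*((4 + 81) - 1470) = -13*(85 - 1470) = -13*(-1385) = 18005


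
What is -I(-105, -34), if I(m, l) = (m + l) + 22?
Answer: 117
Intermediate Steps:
I(m, l) = 22 + l + m (I(m, l) = (l + m) + 22 = 22 + l + m)
-I(-105, -34) = -(22 - 34 - 105) = -1*(-117) = 117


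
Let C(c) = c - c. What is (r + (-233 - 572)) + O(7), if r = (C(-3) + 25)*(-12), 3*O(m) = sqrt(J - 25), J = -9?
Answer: -1105 + I*sqrt(34)/3 ≈ -1105.0 + 1.9437*I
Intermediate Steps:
C(c) = 0
O(m) = I*sqrt(34)/3 (O(m) = sqrt(-9 - 25)/3 = sqrt(-34)/3 = (I*sqrt(34))/3 = I*sqrt(34)/3)
r = -300 (r = (0 + 25)*(-12) = 25*(-12) = -300)
(r + (-233 - 572)) + O(7) = (-300 + (-233 - 572)) + I*sqrt(34)/3 = (-300 - 805) + I*sqrt(34)/3 = -1105 + I*sqrt(34)/3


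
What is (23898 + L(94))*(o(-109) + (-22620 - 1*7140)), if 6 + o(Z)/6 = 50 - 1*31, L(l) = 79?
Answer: -711685314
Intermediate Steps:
o(Z) = 78 (o(Z) = -36 + 6*(50 - 1*31) = -36 + 6*(50 - 31) = -36 + 6*19 = -36 + 114 = 78)
(23898 + L(94))*(o(-109) + (-22620 - 1*7140)) = (23898 + 79)*(78 + (-22620 - 1*7140)) = 23977*(78 + (-22620 - 7140)) = 23977*(78 - 29760) = 23977*(-29682) = -711685314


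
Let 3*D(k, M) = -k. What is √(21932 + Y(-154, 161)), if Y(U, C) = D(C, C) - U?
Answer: √198291/3 ≈ 148.43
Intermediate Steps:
D(k, M) = -k/3 (D(k, M) = (-k)/3 = -k/3)
Y(U, C) = -U - C/3 (Y(U, C) = -C/3 - U = -U - C/3)
√(21932 + Y(-154, 161)) = √(21932 + (-1*(-154) - ⅓*161)) = √(21932 + (154 - 161/3)) = √(21932 + 301/3) = √(66097/3) = √198291/3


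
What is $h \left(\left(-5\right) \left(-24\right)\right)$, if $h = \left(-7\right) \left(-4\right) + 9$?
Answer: $4440$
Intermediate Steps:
$h = 37$ ($h = 28 + 9 = 37$)
$h \left(\left(-5\right) \left(-24\right)\right) = 37 \left(\left(-5\right) \left(-24\right)\right) = 37 \cdot 120 = 4440$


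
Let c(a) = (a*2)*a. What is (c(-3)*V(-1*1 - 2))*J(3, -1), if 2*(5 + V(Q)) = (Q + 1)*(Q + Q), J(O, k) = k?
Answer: -18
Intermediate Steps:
V(Q) = -5 + Q*(1 + Q) (V(Q) = -5 + ((Q + 1)*(Q + Q))/2 = -5 + ((1 + Q)*(2*Q))/2 = -5 + (2*Q*(1 + Q))/2 = -5 + Q*(1 + Q))
c(a) = 2*a² (c(a) = (2*a)*a = 2*a²)
(c(-3)*V(-1*1 - 2))*J(3, -1) = ((2*(-3)²)*(-5 + (-1*1 - 2) + (-1*1 - 2)²))*(-1) = ((2*9)*(-5 + (-1 - 2) + (-1 - 2)²))*(-1) = (18*(-5 - 3 + (-3)²))*(-1) = (18*(-5 - 3 + 9))*(-1) = (18*1)*(-1) = 18*(-1) = -18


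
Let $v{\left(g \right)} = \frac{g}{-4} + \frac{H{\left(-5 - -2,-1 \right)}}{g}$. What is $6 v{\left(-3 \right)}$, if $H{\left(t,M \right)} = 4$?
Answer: $- \frac{7}{2} \approx -3.5$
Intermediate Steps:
$v{\left(g \right)} = \frac{4}{g} - \frac{g}{4}$ ($v{\left(g \right)} = \frac{g}{-4} + \frac{4}{g} = g \left(- \frac{1}{4}\right) + \frac{4}{g} = - \frac{g}{4} + \frac{4}{g} = \frac{4}{g} - \frac{g}{4}$)
$6 v{\left(-3 \right)} = 6 \left(\frac{4}{-3} - - \frac{3}{4}\right) = 6 \left(4 \left(- \frac{1}{3}\right) + \frac{3}{4}\right) = 6 \left(- \frac{4}{3} + \frac{3}{4}\right) = 6 \left(- \frac{7}{12}\right) = - \frac{7}{2}$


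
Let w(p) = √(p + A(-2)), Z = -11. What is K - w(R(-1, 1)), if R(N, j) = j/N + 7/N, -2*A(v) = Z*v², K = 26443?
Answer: 26443 - √14 ≈ 26439.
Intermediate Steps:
A(v) = 11*v²/2 (A(v) = -(-11)*v²/2 = 11*v²/2)
R(N, j) = 7/N + j/N
w(p) = √(22 + p) (w(p) = √(p + (11/2)*(-2)²) = √(p + (11/2)*4) = √(p + 22) = √(22 + p))
K - w(R(-1, 1)) = 26443 - √(22 + (7 + 1)/(-1)) = 26443 - √(22 - 1*8) = 26443 - √(22 - 8) = 26443 - √14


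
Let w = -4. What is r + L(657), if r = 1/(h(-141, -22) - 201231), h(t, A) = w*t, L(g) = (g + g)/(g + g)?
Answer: 200666/200667 ≈ 1.0000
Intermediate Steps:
L(g) = 1 (L(g) = (2*g)/((2*g)) = (2*g)*(1/(2*g)) = 1)
h(t, A) = -4*t
r = -1/200667 (r = 1/(-4*(-141) - 201231) = 1/(564 - 201231) = 1/(-200667) = -1/200667 ≈ -4.9834e-6)
r + L(657) = -1/200667 + 1 = 200666/200667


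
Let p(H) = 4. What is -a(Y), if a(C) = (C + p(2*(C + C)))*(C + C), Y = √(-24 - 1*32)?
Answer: 112 - 16*I*√14 ≈ 112.0 - 59.867*I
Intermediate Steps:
Y = 2*I*√14 (Y = √(-24 - 32) = √(-56) = 2*I*√14 ≈ 7.4833*I)
a(C) = 2*C*(4 + C) (a(C) = (C + 4)*(C + C) = (4 + C)*(2*C) = 2*C*(4 + C))
-a(Y) = -2*2*I*√14*(4 + 2*I*√14) = -4*I*√14*(4 + 2*I*√14)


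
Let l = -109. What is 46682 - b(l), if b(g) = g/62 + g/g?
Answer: 2894331/62 ≈ 46683.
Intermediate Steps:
b(g) = 1 + g/62 (b(g) = g*(1/62) + 1 = g/62 + 1 = 1 + g/62)
46682 - b(l) = 46682 - (1 + (1/62)*(-109)) = 46682 - (1 - 109/62) = 46682 - 1*(-47/62) = 46682 + 47/62 = 2894331/62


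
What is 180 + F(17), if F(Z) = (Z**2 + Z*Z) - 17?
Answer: 741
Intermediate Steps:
F(Z) = -17 + 2*Z**2 (F(Z) = (Z**2 + Z**2) - 17 = 2*Z**2 - 17 = -17 + 2*Z**2)
180 + F(17) = 180 + (-17 + 2*17**2) = 180 + (-17 + 2*289) = 180 + (-17 + 578) = 180 + 561 = 741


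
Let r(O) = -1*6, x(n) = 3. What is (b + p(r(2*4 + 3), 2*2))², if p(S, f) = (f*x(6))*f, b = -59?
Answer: 121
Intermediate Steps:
r(O) = -6
p(S, f) = 3*f² (p(S, f) = (f*3)*f = (3*f)*f = 3*f²)
(b + p(r(2*4 + 3), 2*2))² = (-59 + 3*(2*2)²)² = (-59 + 3*4²)² = (-59 + 3*16)² = (-59 + 48)² = (-11)² = 121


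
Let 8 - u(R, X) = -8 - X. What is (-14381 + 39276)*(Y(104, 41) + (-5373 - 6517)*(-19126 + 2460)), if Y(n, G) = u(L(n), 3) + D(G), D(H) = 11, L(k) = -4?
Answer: 4933162579150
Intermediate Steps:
u(R, X) = 16 + X (u(R, X) = 8 - (-8 - X) = 8 + (8 + X) = 16 + X)
Y(n, G) = 30 (Y(n, G) = (16 + 3) + 11 = 19 + 11 = 30)
(-14381 + 39276)*(Y(104, 41) + (-5373 - 6517)*(-19126 + 2460)) = (-14381 + 39276)*(30 + (-5373 - 6517)*(-19126 + 2460)) = 24895*(30 - 11890*(-16666)) = 24895*(30 + 198158740) = 24895*198158770 = 4933162579150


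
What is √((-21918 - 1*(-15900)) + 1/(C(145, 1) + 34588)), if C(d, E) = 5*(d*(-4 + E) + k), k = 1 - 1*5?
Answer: I*√6314726177689/32393 ≈ 77.576*I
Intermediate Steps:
k = -4 (k = 1 - 5 = -4)
C(d, E) = -20 + 5*d*(-4 + E) (C(d, E) = 5*(d*(-4 + E) - 4) = 5*(-4 + d*(-4 + E)) = -20 + 5*d*(-4 + E))
√((-21918 - 1*(-15900)) + 1/(C(145, 1) + 34588)) = √((-21918 - 1*(-15900)) + 1/((-20 - 20*145 + 5*1*145) + 34588)) = √((-21918 + 15900) + 1/((-20 - 2900 + 725) + 34588)) = √(-6018 + 1/(-2195 + 34588)) = √(-6018 + 1/32393) = √(-194941073/32393) = I*√6314726177689/32393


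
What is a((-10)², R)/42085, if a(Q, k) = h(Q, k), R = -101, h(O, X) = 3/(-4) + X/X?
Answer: 1/168340 ≈ 5.9404e-6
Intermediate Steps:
h(O, X) = ¼ (h(O, X) = 3*(-¼) + 1 = -¾ + 1 = ¼)
a(Q, k) = ¼
a((-10)², R)/42085 = (¼)/42085 = (¼)*(1/42085) = 1/168340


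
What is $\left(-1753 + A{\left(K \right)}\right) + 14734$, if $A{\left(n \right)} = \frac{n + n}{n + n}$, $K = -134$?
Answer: $12982$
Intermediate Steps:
$A{\left(n \right)} = 1$ ($A{\left(n \right)} = \frac{2 n}{2 n} = 2 n \frac{1}{2 n} = 1$)
$\left(-1753 + A{\left(K \right)}\right) + 14734 = \left(-1753 + 1\right) + 14734 = -1752 + 14734 = 12982$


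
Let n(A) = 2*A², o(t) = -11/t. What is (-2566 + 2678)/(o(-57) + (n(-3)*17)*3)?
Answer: 6384/52337 ≈ 0.12198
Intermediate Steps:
(-2566 + 2678)/(o(-57) + (n(-3)*17)*3) = (-2566 + 2678)/(-11/(-57) + ((2*(-3)²)*17)*3) = 112/(-11*(-1/57) + ((2*9)*17)*3) = 112/(11/57 + (18*17)*3) = 112/(11/57 + 306*3) = 112/(11/57 + 918) = 112/(52337/57) = 112*(57/52337) = 6384/52337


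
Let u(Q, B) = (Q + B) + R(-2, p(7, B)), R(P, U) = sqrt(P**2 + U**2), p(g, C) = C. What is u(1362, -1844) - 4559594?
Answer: -4560076 + 2*sqrt(850085) ≈ -4.5582e+6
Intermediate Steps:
u(Q, B) = B + Q + sqrt(4 + B**2) (u(Q, B) = (Q + B) + sqrt((-2)**2 + B**2) = (B + Q) + sqrt(4 + B**2) = B + Q + sqrt(4 + B**2))
u(1362, -1844) - 4559594 = (-1844 + 1362 + sqrt(4 + (-1844)**2)) - 4559594 = (-1844 + 1362 + sqrt(4 + 3400336)) - 4559594 = (-1844 + 1362 + sqrt(3400340)) - 4559594 = (-1844 + 1362 + 2*sqrt(850085)) - 4559594 = (-482 + 2*sqrt(850085)) - 4559594 = -4560076 + 2*sqrt(850085)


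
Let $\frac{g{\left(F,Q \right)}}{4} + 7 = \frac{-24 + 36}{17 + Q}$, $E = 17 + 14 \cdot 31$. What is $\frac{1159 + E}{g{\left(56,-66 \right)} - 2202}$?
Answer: $- \frac{39445}{54659} \approx -0.72166$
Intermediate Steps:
$E = 451$ ($E = 17 + 434 = 451$)
$g{\left(F,Q \right)} = -28 + \frac{48}{17 + Q}$ ($g{\left(F,Q \right)} = -28 + 4 \frac{-24 + 36}{17 + Q} = -28 + 4 \frac{12}{17 + Q} = -28 + \frac{48}{17 + Q}$)
$\frac{1159 + E}{g{\left(56,-66 \right)} - 2202} = \frac{1159 + 451}{\frac{4 \left(-107 - -462\right)}{17 - 66} - 2202} = \frac{1610}{\frac{4 \left(-107 + 462\right)}{-49} - 2202} = \frac{1610}{4 \left(- \frac{1}{49}\right) 355 - 2202} = \frac{1610}{- \frac{1420}{49} - 2202} = \frac{1610}{- \frac{109318}{49}} = 1610 \left(- \frac{49}{109318}\right) = - \frac{39445}{54659}$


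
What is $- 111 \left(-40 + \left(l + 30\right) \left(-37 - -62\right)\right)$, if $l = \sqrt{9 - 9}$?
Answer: $-78810$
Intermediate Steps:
$l = 0$ ($l = \sqrt{0} = 0$)
$- 111 \left(-40 + \left(l + 30\right) \left(-37 - -62\right)\right) = - 111 \left(-40 + \left(0 + 30\right) \left(-37 - -62\right)\right) = - 111 \left(-40 + 30 \left(-37 + 62\right)\right) = - 111 \left(-40 + 30 \cdot 25\right) = - 111 \left(-40 + 750\right) = \left(-111\right) 710 = -78810$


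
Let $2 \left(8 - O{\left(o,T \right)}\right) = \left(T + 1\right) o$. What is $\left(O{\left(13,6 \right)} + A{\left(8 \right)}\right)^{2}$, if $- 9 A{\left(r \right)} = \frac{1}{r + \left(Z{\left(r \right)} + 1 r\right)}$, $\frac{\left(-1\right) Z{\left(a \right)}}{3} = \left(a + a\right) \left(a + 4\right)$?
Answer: $\frac{35720622001}{25401600} \approx 1406.2$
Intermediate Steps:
$Z{\left(a \right)} = - 6 a \left(4 + a\right)$ ($Z{\left(a \right)} = - 3 \left(a + a\right) \left(a + 4\right) = - 3 \cdot 2 a \left(4 + a\right) = - 6 a \left(4 + a\right)$)
$O{\left(o,T \right)} = 8 - \frac{o \left(1 + T\right)}{2}$ ($O{\left(o,T \right)} = 8 - \frac{\left(T + 1\right) o}{2} = 8 - \frac{\left(1 + T\right) o}{2} = 8 - \frac{o \left(1 + T\right)}{2}$)
$A{\left(r \right)} = - \frac{1}{9 \left(2 r - 6 r \left(4 + r\right)\right)}$ ($A{\left(r \right)} = - \frac{1}{9 \left(r - \left(- r + 6 r \left(4 + r\right)\right)\right)} = - \frac{1}{9 \left(2 r - 6 r \left(4 + r\right)\right)}$)
$\left(O{\left(13,6 \right)} + A{\left(8 \right)}\right)^{2} = \left(\left(8 - \frac{13}{2} - 3 \cdot 13\right) + \frac{1}{18 \cdot 8 \left(11 + 3 \cdot 8\right)}\right)^{2} = \left(\left(8 - \frac{13}{2} - 39\right) + \frac{1}{18} \cdot \frac{1}{8} \frac{1}{11 + 24}\right)^{2} = \left(- \frac{75}{2} + \frac{1}{18} \cdot \frac{1}{8} \cdot \frac{1}{35}\right)^{2} = \left(- \frac{75}{2} + \frac{1}{5040}\right)^{2} = \left(- \frac{188999}{5040}\right)^{2} = \frac{35720622001}{25401600}$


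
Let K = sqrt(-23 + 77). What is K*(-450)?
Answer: -1350*sqrt(6) ≈ -3306.8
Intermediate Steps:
K = 3*sqrt(6) (K = sqrt(54) = 3*sqrt(6) ≈ 7.3485)
K*(-450) = (3*sqrt(6))*(-450) = -1350*sqrt(6)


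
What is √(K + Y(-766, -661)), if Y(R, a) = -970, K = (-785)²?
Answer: √615255 ≈ 784.38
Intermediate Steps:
K = 616225
√(K + Y(-766, -661)) = √(616225 - 970) = √615255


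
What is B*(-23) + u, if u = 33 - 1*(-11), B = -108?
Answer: 2528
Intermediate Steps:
u = 44 (u = 33 + 11 = 44)
B*(-23) + u = -108*(-23) + 44 = 2484 + 44 = 2528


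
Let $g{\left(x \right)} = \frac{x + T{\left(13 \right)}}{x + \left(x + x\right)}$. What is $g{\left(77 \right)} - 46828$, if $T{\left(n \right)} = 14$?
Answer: $- \frac{1545311}{33} \approx -46828.0$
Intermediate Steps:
$g{\left(x \right)} = \frac{14 + x}{3 x}$ ($g{\left(x \right)} = \frac{x + 14}{x + \left(x + x\right)} = \frac{14 + x}{x + 2 x} = \frac{14 + x}{3 x}$)
$g{\left(77 \right)} - 46828 = \frac{14 + 77}{3 \cdot 77} - 46828 = \frac{1}{3} \cdot \frac{1}{77} \cdot 91 - 46828 = \frac{13}{33} - 46828 = - \frac{1545311}{33}$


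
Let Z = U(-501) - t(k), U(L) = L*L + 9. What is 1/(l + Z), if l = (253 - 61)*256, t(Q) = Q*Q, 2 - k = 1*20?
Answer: 1/299838 ≈ 3.3351e-6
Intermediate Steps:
k = -18 (k = 2 - 20 = -18)
t(Q) = Q²
U(L) = 9 + L² (U(L) = L² + 9 = 9 + L²)
l = 49152 (l = 192*256 = 49152)
Z = 250686 (Z = (9 + (-501)²) - 1*(-18)² = (9 + 251001) - 1*324 = 251010 - 324 = 250686)
1/(l + Z) = 1/(49152 + 250686) = 1/299838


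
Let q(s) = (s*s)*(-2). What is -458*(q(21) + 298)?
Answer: 267472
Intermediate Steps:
q(s) = -2*s² (q(s) = s²*(-2) = -2*s²)
-458*(q(21) + 298) = -458*(-2*21² + 298) = -458*(-2*441 + 298) = -458*(-882 + 298) = -458*(-584) = 267472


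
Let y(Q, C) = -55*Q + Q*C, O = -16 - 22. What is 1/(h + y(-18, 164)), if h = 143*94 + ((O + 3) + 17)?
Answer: 1/11462 ≈ 8.7245e-5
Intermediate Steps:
O = -38
y(Q, C) = -55*Q + C*Q
h = 13424 (h = 143*94 + ((-38 + 3) + 17) = 13442 + (-35 + 17) = 13442 - 18 = 13424)
1/(h + y(-18, 164)) = 1/(13424 - 18*(-55 + 164)) = 1/(13424 - 18*109) = 1/(13424 - 1962) = 1/11462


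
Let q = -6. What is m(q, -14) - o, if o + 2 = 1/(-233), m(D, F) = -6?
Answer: -931/233 ≈ -3.9957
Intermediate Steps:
o = -467/233 (o = -2 + 1/(-233) = -2 - 1/233 = -467/233 ≈ -2.0043)
m(q, -14) - o = -6 - 1*(-467/233) = -6 + 467/233 = -931/233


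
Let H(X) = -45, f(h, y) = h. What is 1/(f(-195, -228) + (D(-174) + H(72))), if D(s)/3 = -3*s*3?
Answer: 1/4458 ≈ 0.00022432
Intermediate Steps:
D(s) = -27*s (D(s) = 3*(-3*s*3) = 3*(-9*s) = -27*s)
1/(f(-195, -228) + (D(-174) + H(72))) = 1/(-195 + (-27*(-174) - 45)) = 1/(-195 + (4698 - 45)) = 1/(-195 + 4653) = 1/4458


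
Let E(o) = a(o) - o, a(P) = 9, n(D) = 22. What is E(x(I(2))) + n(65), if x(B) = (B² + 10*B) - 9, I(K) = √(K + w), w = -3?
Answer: 41 - 10*I ≈ 41.0 - 10.0*I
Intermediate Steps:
I(K) = √(-3 + K) (I(K) = √(K - 3) = √(-3 + K))
x(B) = -9 + B² + 10*B
E(o) = 9 - o
E(x(I(2))) + n(65) = (9 - (-9 + (√(-3 + 2))² + 10*√(-3 + 2))) + 22 = (9 - (-9 + (√(-1))² + 10*√(-1))) + 22 = (9 - (-9 + I² + 10*I)) + 22 = (9 - (-9 - 1 + 10*I)) + 22 = (9 - (-10 + 10*I)) + 22 = (9 + (10 - 10*I)) + 22 = (19 - 10*I) + 22 = 41 - 10*I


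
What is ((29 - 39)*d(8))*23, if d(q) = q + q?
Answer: -3680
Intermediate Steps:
d(q) = 2*q
((29 - 39)*d(8))*23 = ((29 - 39)*(2*8))*23 = -10*16*23 = -160*23 = -3680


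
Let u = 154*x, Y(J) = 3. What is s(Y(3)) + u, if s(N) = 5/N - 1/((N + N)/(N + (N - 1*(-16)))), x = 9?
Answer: 1384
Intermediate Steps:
u = 1386 (u = 154*9 = 1386)
s(N) = 5/N - (16 + 2*N)/(2*N) (s(N) = 5/N - 1/((2*N)/(N + (N + 16))) = 5/N - 1/((2*N)/(N + (16 + N))) = 5/N - 1/((2*N)/(16 + 2*N)) = 5/N - 1/(2*N/(16 + 2*N)) = 5/N - (16 + 2*N)/(2*N))
s(Y(3)) + u = (-3 - 1*3)/3 + 1386 = (-3 - 3)/3 + 1386 = (⅓)*(-6) + 1386 = -2 + 1386 = 1384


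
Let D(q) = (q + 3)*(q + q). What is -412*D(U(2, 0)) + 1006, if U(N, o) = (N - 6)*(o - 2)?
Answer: -71506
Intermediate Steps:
U(N, o) = (-6 + N)*(-2 + o)
D(q) = 2*q*(3 + q) (D(q) = (3 + q)*(2*q) = 2*q*(3 + q))
-412*D(U(2, 0)) + 1006 = -824*(12 - 6*0 - 2*2 + 2*0)*(3 + (12 - 6*0 - 2*2 + 2*0)) + 1006 = -824*(12 + 0 - 4 + 0)*(3 + (12 + 0 - 4 + 0)) + 1006 = -824*8*(3 + 8) + 1006 = -824*8*11 + 1006 = -412*176 + 1006 = -72512 + 1006 = -71506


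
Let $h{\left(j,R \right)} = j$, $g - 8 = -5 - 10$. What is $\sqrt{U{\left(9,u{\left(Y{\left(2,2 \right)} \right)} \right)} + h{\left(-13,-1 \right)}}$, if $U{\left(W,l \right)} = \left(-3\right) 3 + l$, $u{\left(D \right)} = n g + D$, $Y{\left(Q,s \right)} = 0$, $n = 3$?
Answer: $i \sqrt{43} \approx 6.5574 i$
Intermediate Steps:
$g = -7$ ($g = 8 - 15 = -7$)
$u{\left(D \right)} = -21 + D$ ($u{\left(D \right)} = 3 \left(-7\right) + D = -21 + D$)
$U{\left(W,l \right)} = -9 + l$
$\sqrt{U{\left(9,u{\left(Y{\left(2,2 \right)} \right)} \right)} + h{\left(-13,-1 \right)}} = \sqrt{\left(-9 + \left(-21 + 0\right)\right) - 13} = \sqrt{\left(-9 - 21\right) - 13} = \sqrt{-30 - 13} = \sqrt{-43} = i \sqrt{43}$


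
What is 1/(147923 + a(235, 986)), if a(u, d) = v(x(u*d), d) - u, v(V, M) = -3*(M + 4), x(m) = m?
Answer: 1/144718 ≈ 6.9100e-6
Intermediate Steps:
v(V, M) = -12 - 3*M (v(V, M) = -3*(4 + M) = -12 - 3*M)
a(u, d) = -12 - u - 3*d (a(u, d) = (-12 - 3*d) - u = -12 - u - 3*d)
1/(147923 + a(235, 986)) = 1/(147923 + (-12 - 1*235 - 3*986)) = 1/(147923 + (-12 - 235 - 2958)) = 1/(147923 - 3205) = 1/144718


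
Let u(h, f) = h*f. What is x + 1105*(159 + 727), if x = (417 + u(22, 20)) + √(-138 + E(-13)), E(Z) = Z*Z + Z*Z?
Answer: 979887 + 10*√2 ≈ 9.7990e+5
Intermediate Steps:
u(h, f) = f*h
E(Z) = 2*Z² (E(Z) = Z² + Z² = 2*Z²)
x = 857 + 10*√2 (x = (417 + 20*22) + √(-138 + 2*(-13)²) = (417 + 440) + √(-138 + 2*169) = 857 + √(-138 + 338) = 857 + √200 = 857 + 10*√2 ≈ 871.14)
x + 1105*(159 + 727) = (857 + 10*√2) + 1105*(159 + 727) = (857 + 10*√2) + 1105*886 = (857 + 10*√2) + 979030 = 979887 + 10*√2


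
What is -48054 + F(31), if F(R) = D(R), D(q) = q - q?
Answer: -48054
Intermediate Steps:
D(q) = 0
F(R) = 0
-48054 + F(31) = -48054 + 0 = -48054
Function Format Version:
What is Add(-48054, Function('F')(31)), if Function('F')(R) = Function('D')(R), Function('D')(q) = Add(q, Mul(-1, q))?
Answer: -48054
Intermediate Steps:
Function('D')(q) = 0
Function('F')(R) = 0
Add(-48054, Function('F')(31)) = Add(-48054, 0) = -48054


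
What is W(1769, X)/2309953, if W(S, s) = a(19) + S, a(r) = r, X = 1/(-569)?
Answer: 1788/2309953 ≈ 0.00077404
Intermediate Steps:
X = -1/569 ≈ -0.0017575
W(S, s) = 19 + S
W(1769, X)/2309953 = (19 + 1769)/2309953 = 1788*(1/2309953) = 1788/2309953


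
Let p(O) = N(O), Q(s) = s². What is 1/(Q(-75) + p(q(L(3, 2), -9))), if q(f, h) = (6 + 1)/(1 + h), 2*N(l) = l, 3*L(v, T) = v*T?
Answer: 16/89993 ≈ 0.00017779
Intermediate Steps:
L(v, T) = T*v/3 (L(v, T) = (v*T)/3 = (T*v)/3 = T*v/3)
N(l) = l/2
q(f, h) = 7/(1 + h)
p(O) = O/2
1/(Q(-75) + p(q(L(3, 2), -9))) = 1/((-75)² + (7/(1 - 9))/2) = 1/(5625 + (7/(-8))/2) = 1/(5625 + (7*(-⅛))/2) = 1/(5625 + (½)*(-7/8)) = 1/(5625 - 7/16) = 1/(89993/16) = 16/89993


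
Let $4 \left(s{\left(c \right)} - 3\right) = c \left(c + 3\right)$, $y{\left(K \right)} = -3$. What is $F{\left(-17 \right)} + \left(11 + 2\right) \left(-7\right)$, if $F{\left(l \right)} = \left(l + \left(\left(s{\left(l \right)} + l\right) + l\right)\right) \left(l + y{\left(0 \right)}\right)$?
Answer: $-321$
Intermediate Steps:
$s{\left(c \right)} = 3 + \frac{c \left(3 + c\right)}{4}$ ($s{\left(c \right)} = 3 + \frac{c \left(c + 3\right)}{4} = 3 + \frac{c \left(3 + c\right)}{4}$)
$F{\left(l \right)} = \left(-3 + l\right) \left(3 + \frac{l^{2}}{4} + \frac{15 l}{4}\right)$ ($F{\left(l \right)} = \left(l + \left(\left(\left(3 + \frac{l^{2}}{4} + \frac{3 l}{4}\right) + l\right) + l\right)\right) \left(l - 3\right) = \left(l + \left(\left(3 + \frac{l^{2}}{4} + \frac{7 l}{4}\right) + l\right)\right) \left(-3 + l\right) = \left(l + \left(3 + \frac{l^{2}}{4} + \frac{11 l}{4}\right)\right) \left(-3 + l\right) = \left(3 + \frac{l^{2}}{4} + \frac{15 l}{4}\right) \left(-3 + l\right) = \left(-3 + l\right) \left(3 + \frac{l^{2}}{4} + \frac{15 l}{4}\right)$)
$F{\left(-17 \right)} + \left(11 + 2\right) \left(-7\right) = \left(-9 + 3 \left(-17\right)^{2} - - \frac{561}{4} + \frac{\left(-17\right)^{3}}{4}\right) + \left(11 + 2\right) \left(-7\right) = \left(-9 + 3 \cdot 289 + \frac{561}{4} + \frac{1}{4} \left(-4913\right)\right) + 13 \left(-7\right) = \left(-9 + 867 + \frac{561}{4} - \frac{4913}{4}\right) - 91 = -230 - 91 = -321$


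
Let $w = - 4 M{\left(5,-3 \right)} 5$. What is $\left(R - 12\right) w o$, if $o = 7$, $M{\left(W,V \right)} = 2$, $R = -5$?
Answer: $4760$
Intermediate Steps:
$w = -40$ ($w = \left(-4\right) 2 \cdot 5 = \left(-8\right) 5 = -40$)
$\left(R - 12\right) w o = \left(-5 - 12\right) \left(\left(-40\right) 7\right) = \left(-17\right) \left(-280\right) = 4760$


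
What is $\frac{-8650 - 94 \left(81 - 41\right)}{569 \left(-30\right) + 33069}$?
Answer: $- \frac{12410}{15999} \approx -0.77567$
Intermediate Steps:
$\frac{-8650 - 94 \left(81 - 41\right)}{569 \left(-30\right) + 33069} = \frac{-8650 - 3760}{-17070 + 33069} = \frac{-8650 - 3760}{15999} = \left(-12410\right) \frac{1}{15999} = - \frac{12410}{15999}$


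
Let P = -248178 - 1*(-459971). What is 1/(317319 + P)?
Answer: 1/529112 ≈ 1.8900e-6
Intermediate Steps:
P = 211793 (P = -248178 + 459971 = 211793)
1/(317319 + P) = 1/(317319 + 211793) = 1/529112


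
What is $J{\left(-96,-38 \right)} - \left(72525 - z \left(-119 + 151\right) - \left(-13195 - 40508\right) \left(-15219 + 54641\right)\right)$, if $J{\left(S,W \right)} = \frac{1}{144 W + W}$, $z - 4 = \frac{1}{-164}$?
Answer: $- \frac{478285822596451}{225910} \approx -2.1172 \cdot 10^{9}$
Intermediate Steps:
$z = \frac{655}{164}$ ($z = 4 + \frac{1}{-164} = 4 - \frac{1}{164} = \frac{655}{164} \approx 3.9939$)
$J{\left(S,W \right)} = \frac{1}{145 W}$
$J{\left(-96,-38 \right)} - \left(72525 - z \left(-119 + 151\right) - \left(-13195 - 40508\right) \left(-15219 + 54641\right)\right) = \frac{1}{145 \left(-38\right)} - \left(72525 - \frac{655 \left(-119 + 151\right)}{164} - \left(-13195 - 40508\right) \left(-15219 + 54641\right)\right) = \frac{1}{145} \left(- \frac{1}{38}\right) + \left(\left(\left(-53703\right) 39422 + \frac{655}{164} \cdot 32\right) - 72525\right) = - \frac{1}{5510} + \left(\left(-2117079666 + \frac{5240}{41}\right) - 72525\right) = - \frac{1}{5510} - \frac{86803234591}{41} = - \frac{478285822596451}{225910}$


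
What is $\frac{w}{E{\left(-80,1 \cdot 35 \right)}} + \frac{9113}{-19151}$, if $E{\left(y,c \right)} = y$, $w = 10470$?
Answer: $- \frac{20124001}{153208} \approx -131.35$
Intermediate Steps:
$\frac{w}{E{\left(-80,1 \cdot 35 \right)}} + \frac{9113}{-19151} = \frac{10470}{-80} + \frac{9113}{-19151} = 10470 \left(- \frac{1}{80}\right) + 9113 \left(- \frac{1}{19151}\right) = - \frac{1047}{8} - \frac{9113}{19151} = - \frac{20124001}{153208}$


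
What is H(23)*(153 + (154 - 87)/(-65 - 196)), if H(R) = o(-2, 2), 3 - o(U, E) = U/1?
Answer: 199330/261 ≈ 763.72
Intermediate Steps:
o(U, E) = 3 - U (o(U, E) = 3 - U/1 = 3 - U)
H(R) = 5 (H(R) = 3 - 1*(-2) = 3 + 2 = 5)
H(23)*(153 + (154 - 87)/(-65 - 196)) = 5*(153 + (154 - 87)/(-65 - 196)) = 5*(153 + 67/(-261)) = 5*(153 + 67*(-1/261)) = 5*(153 - 67/261) = 5*(39866/261) = 199330/261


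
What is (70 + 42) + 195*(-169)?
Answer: -32843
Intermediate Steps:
(70 + 42) + 195*(-169) = 112 - 32955 = -32843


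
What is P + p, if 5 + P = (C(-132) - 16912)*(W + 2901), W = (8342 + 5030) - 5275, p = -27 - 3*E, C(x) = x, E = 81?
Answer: -187450187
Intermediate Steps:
p = -270 (p = -27 - 3*81 = -27 - 243 = -270)
W = 8097 (W = 13372 - 5275 = 8097)
P = -187449917 (P = -5 + (-132 - 16912)*(8097 + 2901) = -5 - 17044*10998 = -5 - 187449912 = -187449917)
P + p = -187449917 - 270 = -187450187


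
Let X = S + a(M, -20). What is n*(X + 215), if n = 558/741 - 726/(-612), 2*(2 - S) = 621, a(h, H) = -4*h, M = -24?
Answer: 244295/50388 ≈ 4.8483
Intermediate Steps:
S = -617/2 (S = 2 - 1/2*621 = 2 - 621/2 = -617/2 ≈ -308.50)
n = 48859/25194 (n = 558*(1/741) - 726*(-1/612) = 186/247 + 121/102 = 48859/25194 ≈ 1.9393)
X = -425/2 (X = -617/2 - 4*(-24) = -617/2 + 96 = -425/2 ≈ -212.50)
n*(X + 215) = 48859*(-425/2 + 215)/25194 = (48859/25194)*(5/2) = 244295/50388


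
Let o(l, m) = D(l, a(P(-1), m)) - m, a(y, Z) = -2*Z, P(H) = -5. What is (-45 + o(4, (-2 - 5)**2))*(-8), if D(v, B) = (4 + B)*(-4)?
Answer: -2256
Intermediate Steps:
D(v, B) = -16 - 4*B
o(l, m) = -16 + 7*m (o(l, m) = (-16 - (-8)*m) - m = (-16 + 8*m) - m = -16 + 7*m)
(-45 + o(4, (-2 - 5)**2))*(-8) = (-45 + (-16 + 7*(-2 - 5)**2))*(-8) = (-45 + (-16 + 7*(-7)**2))*(-8) = (-45 + (-16 + 7*49))*(-8) = (-45 + (-16 + 343))*(-8) = (-45 + 327)*(-8) = 282*(-8) = -2256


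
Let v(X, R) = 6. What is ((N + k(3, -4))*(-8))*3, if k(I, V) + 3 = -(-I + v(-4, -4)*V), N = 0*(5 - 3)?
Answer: -576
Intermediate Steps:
N = 0 (N = 0*2 = 0)
k(I, V) = -3 + I - 6*V (k(I, V) = -3 - (-I + 6*V) = -3 + (I - 6*V) = -3 + I - 6*V)
((N + k(3, -4))*(-8))*3 = ((0 + (-3 + 3 - 6*(-4)))*(-8))*3 = ((0 + (-3 + 3 + 24))*(-8))*3 = ((0 + 24)*(-8))*3 = (24*(-8))*3 = -192*3 = -576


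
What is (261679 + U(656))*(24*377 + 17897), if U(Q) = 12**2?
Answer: 7054820735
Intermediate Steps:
U(Q) = 144
(261679 + U(656))*(24*377 + 17897) = (261679 + 144)*(24*377 + 17897) = 261823*(9048 + 17897) = 261823*26945 = 7054820735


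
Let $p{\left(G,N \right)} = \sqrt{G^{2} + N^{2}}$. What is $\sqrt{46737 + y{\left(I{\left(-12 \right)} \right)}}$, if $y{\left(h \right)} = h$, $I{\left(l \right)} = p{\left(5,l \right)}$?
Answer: $5 \sqrt{1870} \approx 216.22$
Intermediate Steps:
$I{\left(l \right)} = \sqrt{25 + l^{2}}$ ($I{\left(l \right)} = \sqrt{5^{2} + l^{2}} = \sqrt{25 + l^{2}}$)
$\sqrt{46737 + y{\left(I{\left(-12 \right)} \right)}} = \sqrt{46737 + \sqrt{25 + \left(-12\right)^{2}}} = \sqrt{46737 + \sqrt{25 + 144}} = \sqrt{46737 + \sqrt{169}} = \sqrt{46737 + 13} = \sqrt{46750} = 5 \sqrt{1870}$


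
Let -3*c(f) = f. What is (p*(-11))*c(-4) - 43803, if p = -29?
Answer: -130133/3 ≈ -43378.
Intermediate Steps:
c(f) = -f/3
(p*(-11))*c(-4) - 43803 = (-29*(-11))*(-⅓*(-4)) - 43803 = 319*(4/3) - 43803 = 1276/3 - 43803 = -130133/3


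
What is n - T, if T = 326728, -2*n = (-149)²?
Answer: -675657/2 ≈ -3.3783e+5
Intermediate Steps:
n = -22201/2 (n = -½*(-149)² = -½*22201 = -22201/2 ≈ -11101.)
n - T = -22201/2 - 1*326728 = -22201/2 - 326728 = -675657/2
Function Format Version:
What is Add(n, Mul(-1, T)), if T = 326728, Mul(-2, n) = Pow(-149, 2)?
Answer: Rational(-675657, 2) ≈ -3.3783e+5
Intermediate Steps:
n = Rational(-22201, 2) (n = Mul(Rational(-1, 2), Pow(-149, 2)) = Mul(Rational(-1, 2), 22201) = Rational(-22201, 2) ≈ -11101.)
Add(n, Mul(-1, T)) = Add(Rational(-22201, 2), Mul(-1, 326728)) = Add(Rational(-22201, 2), -326728) = Rational(-675657, 2)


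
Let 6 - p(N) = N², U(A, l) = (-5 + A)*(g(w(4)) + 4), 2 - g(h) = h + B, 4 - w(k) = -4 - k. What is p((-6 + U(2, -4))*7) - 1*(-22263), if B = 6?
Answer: -21831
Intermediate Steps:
w(k) = 8 + k (w(k) = 4 - (-4 - k) = 4 + (4 + k) = 8 + k)
g(h) = -4 - h (g(h) = 2 - (h + 6) = 2 - (6 + h) = 2 + (-6 - h) = -4 - h)
U(A, l) = 60 - 12*A (U(A, l) = (-5 + A)*((-4 - (8 + 4)) + 4) = (-5 + A)*((-4 - 1*12) + 4) = (-5 + A)*((-4 - 12) + 4) = (-5 + A)*(-16 + 4) = (-5 + A)*(-12) = 60 - 12*A)
p(N) = 6 - N²
p((-6 + U(2, -4))*7) - 1*(-22263) = (6 - ((-6 + (60 - 12*2))*7)²) - 1*(-22263) = (6 - ((-6 + (60 - 24))*7)²) + 22263 = (6 - ((-6 + 36)*7)²) + 22263 = (6 - (30*7)²) + 22263 = (6 - 1*210²) + 22263 = (6 - 1*44100) + 22263 = (6 - 44100) + 22263 = -44094 + 22263 = -21831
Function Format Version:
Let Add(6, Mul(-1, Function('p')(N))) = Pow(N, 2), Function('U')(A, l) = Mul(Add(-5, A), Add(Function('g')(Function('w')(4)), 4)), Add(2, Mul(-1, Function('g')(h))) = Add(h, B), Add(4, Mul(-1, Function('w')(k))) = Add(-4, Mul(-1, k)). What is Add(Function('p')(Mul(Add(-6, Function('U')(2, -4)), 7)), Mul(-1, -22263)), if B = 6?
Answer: -21831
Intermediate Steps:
Function('w')(k) = Add(8, k) (Function('w')(k) = Add(4, Mul(-1, Add(-4, Mul(-1, k)))) = Add(4, Add(4, k)) = Add(8, k))
Function('g')(h) = Add(-4, Mul(-1, h)) (Function('g')(h) = Add(2, Mul(-1, Add(h, 6))) = Add(2, Mul(-1, Add(6, h))) = Add(2, Add(-6, Mul(-1, h))) = Add(-4, Mul(-1, h)))
Function('U')(A, l) = Add(60, Mul(-12, A)) (Function('U')(A, l) = Mul(Add(-5, A), Add(Add(-4, Mul(-1, Add(8, 4))), 4)) = Mul(Add(-5, A), Add(Add(-4, Mul(-1, 12)), 4)) = Mul(Add(-5, A), Add(Add(-4, -12), 4)) = Mul(Add(-5, A), Add(-16, 4)) = Mul(Add(-5, A), -12) = Add(60, Mul(-12, A)))
Function('p')(N) = Add(6, Mul(-1, Pow(N, 2)))
Add(Function('p')(Mul(Add(-6, Function('U')(2, -4)), 7)), Mul(-1, -22263)) = Add(Add(6, Mul(-1, Pow(Mul(Add(-6, Add(60, Mul(-12, 2))), 7), 2))), Mul(-1, -22263)) = Add(Add(6, Mul(-1, Pow(Mul(Add(-6, Add(60, -24)), 7), 2))), 22263) = Add(Add(6, Mul(-1, Pow(Mul(Add(-6, 36), 7), 2))), 22263) = Add(Add(6, Mul(-1, Pow(Mul(30, 7), 2))), 22263) = Add(Add(6, Mul(-1, Pow(210, 2))), 22263) = Add(Add(6, Mul(-1, 44100)), 22263) = Add(Add(6, -44100), 22263) = Add(-44094, 22263) = -21831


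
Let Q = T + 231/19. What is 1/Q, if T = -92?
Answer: -19/1517 ≈ -0.012525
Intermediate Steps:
Q = -1517/19 (Q = -92 + 231/19 = -1517/19 ≈ -79.842)
1/Q = 1/(-1517/19) = -19/1517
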